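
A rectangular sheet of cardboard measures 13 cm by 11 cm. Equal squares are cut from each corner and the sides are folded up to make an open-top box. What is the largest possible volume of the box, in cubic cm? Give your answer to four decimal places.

126.0104

With cut size x, the volume is V(x) = x(13 − 2x)(11 − 2x) for 0 < x < 5.5.
V'(x) = 12x^2 − 96x + 143. Setting V'(x) = 0 gives x ≈ 1.9793 (the root in (0, 5.5)).
V''(x) = 24x − 96 is negative there, so this is the maximum; V ≈ 126.0104.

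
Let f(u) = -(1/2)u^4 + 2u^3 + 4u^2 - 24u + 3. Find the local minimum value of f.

f'(u) = -2u^3 + 6u^2 + 8u - 24 = 0 at u = -2, 2, 3.
Second-derivative test with f''(u) = -6u^2 + 12u + 8: f''(-2) = -40 < 0 ⇒ local maximum; f''(2) = 8 > 0 ⇒ local minimum; f''(3) = -10 < 0 ⇒ local maximum.
So the local minimum value is f(2) = -21.

-21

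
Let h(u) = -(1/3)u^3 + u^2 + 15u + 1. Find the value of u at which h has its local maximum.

5

Critical points: h'(u) = -u^2 + 2u + 15 vanishes at u = -3, 5.
Second-derivative test with h''(u) = -2u + 2: h''(-3) = 8 > 0 ⇒ local minimum; h''(5) = -8 < 0 ⇒ local maximum.
Thus h has its local maximum at u = 5, with value 178/3.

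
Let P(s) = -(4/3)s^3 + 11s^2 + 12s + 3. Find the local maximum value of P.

P'(s) = -4s^2 + 22s + 12. Setting P'(s) = 0 gives s ∈ {-1/2, 6}.
P''(s) = -8s + 22. P''(-1/2) = 26 > 0 ⇒ local minimum; P''(6) = -26 < 0 ⇒ local maximum.
The local maximum is P(6) = 183.

183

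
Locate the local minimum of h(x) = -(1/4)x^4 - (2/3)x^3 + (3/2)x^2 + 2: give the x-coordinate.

0

h'(x) = -x^3 - 2x^2 + 3x = 0 at x = -3, 0, 1.
h''(x) = -3x^2 - 4x + 3. h''(-3) = -12 < 0 ⇒ local maximum; h''(0) = 3 > 0 ⇒ local minimum; h''(1) = -4 < 0 ⇒ local maximum.
So the local minimum value is h(0) = 2.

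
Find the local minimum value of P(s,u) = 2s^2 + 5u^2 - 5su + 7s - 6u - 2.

-137/15

∂P/∂s = 4s - 5u + 7 = 0 and ∂P/∂u = -5s + 10u - 6 = 0, so (s, u) = (-8/3, -11/15).
The Hessian has P_{ss} = 4, P_{uu} = 10, P_{su} = -5, giving D = 15 > 0 with P_{ss} > 0, so the point is a local minimum.
P(-8/3, -11/15) = -137/15.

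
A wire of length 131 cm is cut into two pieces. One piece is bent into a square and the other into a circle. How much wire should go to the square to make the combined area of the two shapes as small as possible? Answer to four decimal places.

Let x be the length used for the square. Square side x/4; circle radius (131−x)/(2π).
A(x) = (x/4)² + π·((131−x)/(2π))² = x²/16 + (131−x)²/(4π) for 0 ≤ x ≤ 131. A'(x) = x/8 − (131−x)/(2π) = 0 gives x = 4·131/(π+4) ≈ 73.3730.
A'' = 1/8 + 1/(2π) > 0, so this gives the minimum combined area; x ≈ 73.3730 cm to the square.

73.3730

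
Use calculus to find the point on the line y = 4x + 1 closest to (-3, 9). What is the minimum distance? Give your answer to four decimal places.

Minimize D(x)^2 = (x + 3)^2 + (4x - 8)^2.
d/dx[D^2] = 2(x + 3) + 2·4·(4x - 8) = 0 ⇒ x = 29/17.
Then y = 133/17 and the distance is √(400/17) ≈ 4.8507.

4.8507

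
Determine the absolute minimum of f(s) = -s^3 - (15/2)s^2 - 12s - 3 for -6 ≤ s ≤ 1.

f'(s) = -3s^2 - 15s - 12, which vanishes at s = -4 and s = -1.
Candidates: f(-6) = 15; f(-4) = -11; f(-1) = 5/2; f(1) = -47/2.
The minimum over the interval is -47/2, attained at s = 1.

-47/2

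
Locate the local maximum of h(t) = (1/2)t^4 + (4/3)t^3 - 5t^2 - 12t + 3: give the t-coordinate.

-1

Critical points: h'(t) = 2t^3 + 4t^2 - 10t - 12 vanishes at t = -3, -1, 2.
Since h''(t) = 6t^2 + 8t - 10, we get h''(-3) = 20 > 0 ⇒ local minimum; h''(-1) = -12 < 0 ⇒ local maximum; h''(2) = 30 > 0 ⇒ local minimum.
So the local maximum value is h(-1) = 55/6.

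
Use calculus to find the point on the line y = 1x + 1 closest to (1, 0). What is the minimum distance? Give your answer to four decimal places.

1.4142

Minimize D(x)^2 = (x - 1)^2 + (x + 1)^2.
d/dx[D^2] = 2(x - 1) + 2·1·(x + 1) = 0 ⇒ x = 0.
Then y = 1 and the distance is √(2) ≈ 1.4142.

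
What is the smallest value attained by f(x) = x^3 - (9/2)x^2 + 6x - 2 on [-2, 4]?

The derivative is 3x^2 - 9x + 6, which vanishes at x = 1 and x = 2.
Candidates: f(-2) = -40, f(1) = 1/2, f(2) = 0, f(4) = 14.
The minimum over the interval is -40, attained at x = -2.

-40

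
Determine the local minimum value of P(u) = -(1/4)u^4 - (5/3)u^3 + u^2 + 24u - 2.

P'(u) = -u^3 - 5u^2 + 2u + 24. Setting P'(u) = 0 gives u ∈ {-4, -3, 2}.
Since P''(u) = -3u^2 - 10u + 2, we get P''(-4) = -6 < 0 ⇒ local maximum; P''(-3) = 5 > 0 ⇒ local minimum; P''(2) = -30 < 0 ⇒ local maximum.
So the local minimum value is P(-3) = -161/4.

-161/4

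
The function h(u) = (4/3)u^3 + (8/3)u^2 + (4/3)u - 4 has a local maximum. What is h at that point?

-4

h'(u) = 4u^2 + (16/3)u + 4/3. Setting h'(u) = 0 gives u ∈ {-1, -1/3}.
Second-derivative test with h''(u) = 8u + 16/3: h''(-1) = -8/3 < 0 ⇒ local maximum; h''(-1/3) = 8/3 > 0 ⇒ local minimum.
The local maximum is h(-1) = -4.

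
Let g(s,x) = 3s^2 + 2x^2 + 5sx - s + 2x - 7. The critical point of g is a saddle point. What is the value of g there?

∂g/∂s = 6s + 5x - 1 = 0 and ∂g/∂x = 5s + 4x + 2 = 0, so (s, x) = (-14, 17).
The Hessian has g_{ss} = 6, g_{xx} = 4, g_{sx} = 5, giving D = -1 < 0, so the point is a saddle point.
g(-14, 17) = 17.

17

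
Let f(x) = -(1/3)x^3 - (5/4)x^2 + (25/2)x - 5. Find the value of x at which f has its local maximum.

5/2

f'(x) = -x^2 - (5/2)x + 25/2 = 0 at x = -5, 5/2.
Second-derivative test with f''(x) = -2x - 5/2: f''(-5) = 15/2 > 0 ⇒ local minimum; f''(5/2) = -15/2 < 0 ⇒ local maximum.
So the local maximum value is f(5/2) = 635/48.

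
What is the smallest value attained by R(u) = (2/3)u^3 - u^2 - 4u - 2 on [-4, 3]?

Differentiating, R'(u) = 2u^2 - 2u - 4; which vanishes at u = -1 and u = 2.
Compare values at every candidate in [-4, 3]: R(-4) = -134/3; R(-1) = 1/3; R(2) = -26/3; R(3) = -5.
The minimum over the interval is -134/3, attained at u = -4.

-134/3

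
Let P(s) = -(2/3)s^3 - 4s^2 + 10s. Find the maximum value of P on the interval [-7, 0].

0

Differentiating, P'(s) = -2s^2 - 8s + 10; whose only zero in [-7, 0] is s = -5.
Candidates: P(-7) = -112/3; P(-5) = -200/3; P(0) = 0.
So the maximum is P(0) = 0.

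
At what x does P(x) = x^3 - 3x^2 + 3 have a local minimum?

P'(x) = 3x^2 - 6x. Setting P'(x) = 0 gives x ∈ {0, 2}.
Second-derivative test with P''(x) = 6x - 6: P''(0) = -6 < 0 ⇒ local maximum; P''(2) = 6 > 0 ⇒ local minimum.
So the local minimum value is P(2) = -1.

2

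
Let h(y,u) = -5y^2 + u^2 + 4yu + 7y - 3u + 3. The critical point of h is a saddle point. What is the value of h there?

∂h/∂y = -10y + 4u + 7 = 0 and ∂h/∂u = 4y + 2u - 3 = 0, so (y, u) = (13/18, 1/18).
The Hessian has h_{yy} = -10, h_{uu} = 2, h_{yu} = 4, giving D = -36 < 0, so the point is a saddle point.
h(13/18, 1/18) = 49/9.

49/9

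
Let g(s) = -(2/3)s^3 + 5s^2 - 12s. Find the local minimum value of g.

-28/3

Critical points: g'(s) = -2s^2 + 10s - 12 vanishes at s = 2, 3.
Since g''(s) = -4s + 10, we get g''(2) = 2 > 0 ⇒ local minimum; g''(3) = -2 < 0 ⇒ local maximum.
The local minimum is g(2) = -28/3.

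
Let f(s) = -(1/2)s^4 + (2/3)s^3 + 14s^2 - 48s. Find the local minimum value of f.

-128/3

Critical points: f'(s) = -2s^3 + 2s^2 + 28s - 48 vanishes at s = -4, 2, 3.
f''(s) = -6s^2 + 4s + 28. f''(-4) = -84 < 0 ⇒ local maximum; f''(2) = 12 > 0 ⇒ local minimum; f''(3) = -14 < 0 ⇒ local maximum.
Thus f has its local minimum at s = 2, with value -128/3.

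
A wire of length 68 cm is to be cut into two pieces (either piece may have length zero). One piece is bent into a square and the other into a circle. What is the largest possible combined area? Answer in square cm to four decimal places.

367.9662

Let x be the length used for the square. Square side x/4; circle radius (68−x)/(2π).
A(x) = (x/4)² + π·((68−x)/(2π))² = x²/16 + (68−x)²/(4π) for 0 ≤ x ≤ 68. A'(x) = x/8 − (68−x)/(2π) = 0 gives x = 4·68/(π+4) ≈ 38.0867.
A'' > 0, so the interior critical point is a minimum; the maximum is at an endpoint. A(0) = 367.9662 and A(68) = 289.0000, so the largest area is 367.9662.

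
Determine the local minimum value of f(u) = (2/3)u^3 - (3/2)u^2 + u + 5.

31/6

Critical points: f'(u) = 2u^2 - 3u + 1 vanishes at u = 1/2, 1.
Second-derivative test with f''(u) = 4u - 3: f''(1/2) = -1 < 0 ⇒ local maximum; f''(1) = 1 > 0 ⇒ local minimum.
So the local minimum value is f(1) = 31/6.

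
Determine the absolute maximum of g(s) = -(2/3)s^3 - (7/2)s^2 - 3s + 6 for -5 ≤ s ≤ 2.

The derivative is -2s^2 - 7s - 3, which vanishes at s = -3 and s = -1/2.
Evaluating at the critical points and endpoints: g(-5) = 101/6, g(-3) = 3/2, g(-1/2) = 161/24, g(2) = -58/3.
Hence the absolute maximum is 101/6 at s = -5.

101/6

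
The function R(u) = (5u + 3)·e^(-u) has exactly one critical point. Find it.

2/5

R'(u) = 5·e^(-u) + (5u + 3)·(-1)·e^(-u) = (-5u + 2)·e^(-u). Since e^(-u) > 0, the only critical point is u = 2/5.
R''(2/5) has the same sign as -5 < 0, so this is a local maximum.
R(2/5) = (5)·e^(-2/5) ≈ 3.3516.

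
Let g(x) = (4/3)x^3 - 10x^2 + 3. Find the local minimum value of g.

-241/3

g'(x) = 4x^2 - 20x = 0 at x = 0, 5.
Second-derivative test with g''(x) = 8x - 20: g''(0) = -20 < 0 ⇒ local maximum; g''(5) = 20 > 0 ⇒ local minimum.
Thus g has its local minimum at x = 5, with value -241/3.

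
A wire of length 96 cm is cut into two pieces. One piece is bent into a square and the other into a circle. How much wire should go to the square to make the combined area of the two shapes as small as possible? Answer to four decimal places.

Let x be the length used for the square. Square side x/4; circle radius (96−x)/(2π).
A(x) = (x/4)² + π·((96−x)/(2π))² = x²/16 + (96−x)²/(4π) for 0 ≤ x ≤ 96. A'(x) = x/8 − (96−x)/(2π) = 0 gives x = 4·96/(π+4) ≈ 53.7695.
A'' = 1/8 + 1/(2π) > 0, so this gives the minimum combined area; x ≈ 53.7695 cm to the square.

53.7695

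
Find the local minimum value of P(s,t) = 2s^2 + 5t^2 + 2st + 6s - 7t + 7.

∂P/∂s = 4s + 2t + 6 = 0 and ∂P/∂t = 2s + 10t - 7 = 0, so (s, t) = (-37/18, 10/9).
The Hessian has P_{ss} = 4, P_{tt} = 10, P_{st} = 2, giving D = 36 > 0 with P_{ss} > 0, so the point is a local minimum.
P(-37/18, 10/9) = -55/18.

-55/18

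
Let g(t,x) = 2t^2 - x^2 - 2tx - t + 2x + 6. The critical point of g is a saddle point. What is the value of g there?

25/4

∂g/∂t = 4t - 2x - 1 = 0 and ∂g/∂x = -2t - 2x + 2 = 0, so (t, x) = (1/2, 1/2).
The Hessian has g_{tt} = 4, g_{xx} = -2, g_{tx} = -2, giving D = -12 < 0, so the point is a saddle point.
g(1/2, 1/2) = 25/4.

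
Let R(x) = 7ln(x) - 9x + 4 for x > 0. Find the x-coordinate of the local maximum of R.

R'(x) = 7/x − 9 = 0 gives x = 7/9.
R''(x) = -7/x², which is negative for x > 0, so this is a local maximum.
R(7/9) = 7·ln(7/9) - 7 + 4 ≈ -4.7592.

7/9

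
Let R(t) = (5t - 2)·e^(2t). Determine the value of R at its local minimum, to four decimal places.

-2.0468

By the product rule, R'(t) = (10t + 1)·e^(2t). Since e^(2t) > 0, the only critical point is t = -1/10.
R''(-1/10) has the same sign as 10 > 0, so this is a local minimum.
R(-1/10) = (-5/2)·e^(-1/5) ≈ -2.0468.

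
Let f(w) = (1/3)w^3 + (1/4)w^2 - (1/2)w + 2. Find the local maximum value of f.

29/12

f'(w) = w^2 + (1/2)w - 1/2. Setting f'(w) = 0 gives w ∈ {-1, 1/2}.
f''(w) = 2w + 1/2. f''(-1) = -3/2 < 0 ⇒ local maximum; f''(1/2) = 3/2 > 0 ⇒ local minimum.
Thus f has its local maximum at w = -1, with value 29/12.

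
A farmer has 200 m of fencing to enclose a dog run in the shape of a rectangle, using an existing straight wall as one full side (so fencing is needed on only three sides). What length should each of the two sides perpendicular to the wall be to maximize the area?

50

Let the sides perpendicular to the wall have length x and the parallel side y, so 2x + y = 200 and the area is A = xy = x(200 − 2x).
A'(x) = 200 − 4x = 0 gives x = 50, and A''(x) = −4 < 0 confirms a maximum.
Then y = 200 − 2·50 = 100 and A = 5000.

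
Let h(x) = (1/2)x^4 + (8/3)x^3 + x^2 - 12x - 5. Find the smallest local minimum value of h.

h'(x) = 2x^3 + 8x^2 + 2x - 12. Setting h'(x) = 0 gives x ∈ {-3, -2, 1}.
h''(x) = 6x^2 + 16x + 2. h''(-3) = 8 > 0 ⇒ local minimum; h''(-2) = -6 < 0 ⇒ local maximum; h''(1) = 24 > 0 ⇒ local minimum.
Thus h has its smallest local minimum at x = 1, with value -77/6.

-77/6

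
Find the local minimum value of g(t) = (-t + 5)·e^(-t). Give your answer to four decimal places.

By the product rule, g'(t) = (t - 6)·e^(-t). Since e^(-t) > 0, the only critical point is t = 6.
g''(6) has the same sign as 1 > 0, so this is a local minimum.
g(6) = (-1)·e^(-6) ≈ -0.0025.

-0.0025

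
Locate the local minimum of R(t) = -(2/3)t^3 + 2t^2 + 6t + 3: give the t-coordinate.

-1

R'(t) = -2t^2 + 4t + 6. Setting R'(t) = 0 gives t ∈ {-1, 3}.
Second-derivative test with R''(t) = -4t + 4: R''(-1) = 8 > 0 ⇒ local minimum; R''(3) = -8 < 0 ⇒ local maximum.
So the local minimum value is R(-1) = -1/3.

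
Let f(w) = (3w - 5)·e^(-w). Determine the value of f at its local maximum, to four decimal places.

0.2085

By the product rule, f'(w) = (-3w + 8)·e^(-w). Since e^(-w) > 0, the only critical point is w = 8/3.
f''(8/3) has the same sign as -3 < 0, so this is a local maximum.
f(8/3) = (3)·e^(-8/3) ≈ 0.2085.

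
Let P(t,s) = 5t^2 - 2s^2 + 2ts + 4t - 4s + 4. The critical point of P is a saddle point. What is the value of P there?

64/11

∂P/∂t = 10t + 2s + 4 = 0 and ∂P/∂s = 2t - 4s - 4 = 0, so (t, s) = (-2/11, -12/11).
The Hessian has P_{tt} = 10, P_{ss} = -4, P_{ts} = 2, giving D = -44 < 0, so the point is a saddle point.
P(-2/11, -12/11) = 64/11.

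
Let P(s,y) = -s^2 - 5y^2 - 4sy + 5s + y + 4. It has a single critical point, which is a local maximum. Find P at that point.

61/2

∂P/∂s = -2s - 4y + 5 = 0 and ∂P/∂y = -4s - 10y + 1 = 0, so (s, y) = (23/2, -9/2).
The Hessian has P_{ss} = -2, P_{yy} = -10, P_{sy} = -4, giving D = 4 > 0 with P_{ss} < 0, so the point is a local maximum.
P(23/2, -9/2) = 61/2.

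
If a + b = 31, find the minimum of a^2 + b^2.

961/2

With a + b = 31, a^2 + b^2 = a^2 + (31 − a)^2.
The derivative 2a − 2(31 − a) = 4a − 62 vanishes at a = 31/2; second derivative 4 > 0, a minimum.
The minimum is 2·(31/2)^2 = 961/2.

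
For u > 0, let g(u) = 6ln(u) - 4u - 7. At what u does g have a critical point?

g'(u) = 6/u − 4 = 0 gives u = 3/2.
g''(u) = -6/u², which is negative for u > 0, so this is a local maximum.
g(3/2) = 6·ln(3/2) - 6 - 7 ≈ -10.5672.

3/2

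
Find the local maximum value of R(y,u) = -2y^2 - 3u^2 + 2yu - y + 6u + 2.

103/20

∂R/∂y = -4y + 2u - 1 = 0 and ∂R/∂u = 2y - 6u + 6 = 0, so (y, u) = (3/10, 11/10).
The Hessian has R_{yy} = -4, R_{uu} = -6, R_{yu} = 2, giving D = 20 > 0 with R_{yy} < 0, so the point is a local maximum.
R(3/10, 11/10) = 103/20.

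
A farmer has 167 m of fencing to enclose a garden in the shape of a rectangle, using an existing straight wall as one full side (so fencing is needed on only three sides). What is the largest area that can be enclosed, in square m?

Let the sides perpendicular to the wall have length x and the parallel side y, so 2x + y = 167 and the area is A = xy = x(167 − 2x).
A'(x) = 167 − 4x = 0 gives x = 167/4, and A''(x) = −4 < 0 confirms a maximum.
Then y = 167 − 2·167/4 = 167/2 and A = 27889/8.

27889/8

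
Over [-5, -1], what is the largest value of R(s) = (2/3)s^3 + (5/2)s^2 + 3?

197/24

R'(s) = 2s^2 + 5s, whose only zero in [-5, -1] is s = -5/2.
Candidates: R(-5) = -107/6; R(-5/2) = 197/24; R(-1) = 29/6.
Hence the absolute maximum is 197/24 at s = -5/2.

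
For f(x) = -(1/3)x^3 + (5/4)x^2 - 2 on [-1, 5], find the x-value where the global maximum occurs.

5/2

Differentiating, f'(x) = -x^2 + (5/2)x; which vanishes at x = 0 and x = 5/2.
Compare values at every candidate in [-1, 5]: f(-1) = -5/12, f(0) = -2, f(5/2) = 29/48, f(5) = -149/12.
Hence the absolute maximum is 29/48 at x = 5/2.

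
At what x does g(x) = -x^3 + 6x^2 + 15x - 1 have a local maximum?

g'(x) = -3x^2 + 12x + 15 = 0 at x = -1, 5.
g''(x) = -6x + 12. g''(-1) = 18 > 0 ⇒ local minimum; g''(5) = -18 < 0 ⇒ local maximum.
The local maximum is g(5) = 99.

5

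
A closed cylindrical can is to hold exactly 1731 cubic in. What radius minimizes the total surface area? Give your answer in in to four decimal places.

6.5069

With radius r and height h, πr²h = 1731 so h = 1731/(πr²), and S(r) = 2πr² + 2πrh = 2πr² + 2·1731/r.
S'(r) = 4πr − 2·1731/r² = 0 ⇒ r³ = 1731/(2π), so r ≈ 6.5069 and h = 2r ≈ 13.0137.
S''(r) = 4π + 4·1731/r³ > 0, so this is the minimum; S ≈ 798.0791.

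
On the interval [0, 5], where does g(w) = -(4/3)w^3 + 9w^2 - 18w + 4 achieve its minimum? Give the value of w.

The derivative is -4w^2 + 18w - 18, which vanishes at w = 3/2 and w = 3.
Compare values at every candidate in [0, 5]: g(0) = 4, g(3/2) = -29/4, g(3) = -5, g(5) = -83/3.
The minimum over the interval is -83/3, attained at w = 5.

5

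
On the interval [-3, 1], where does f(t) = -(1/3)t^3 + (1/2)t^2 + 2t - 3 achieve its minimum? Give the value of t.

-1

f'(t) = -t^2 + t + 2, whose only zero in [-3, 1] is t = -1.
Compare values at every candidate in [-3, 1]: f(-3) = 9/2,  f(-1) = -25/6,  f(1) = -5/6.
So the minimum is f(-1) = -25/6.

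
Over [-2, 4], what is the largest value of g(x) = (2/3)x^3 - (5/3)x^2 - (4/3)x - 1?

The derivative is 2x^2 - (10/3)x - 4/3, which vanishes at x = -1/3 and x = 2.
Compare values at every candidate in [-2, 4]: g(-2) = -31/3; g(-1/3) = -62/81; g(2) = -5; g(4) = 29/3.
So the maximum is g(4) = 29/3.

29/3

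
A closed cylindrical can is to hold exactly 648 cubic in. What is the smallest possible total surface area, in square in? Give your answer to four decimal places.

414.5382

With radius r and height h, πr²h = 648 so h = 648/(πr²), and S(r) = 2πr² + 2πrh = 2πr² + 2·648/r.
S'(r) = 4πr − 2·648/r² = 0 ⇒ r³ = 648/(2π), so r ≈ 4.6896 and h = 2r ≈ 9.3791.
S''(r) = 4π + 4·648/r³ > 0, so this is the minimum; S ≈ 414.5382.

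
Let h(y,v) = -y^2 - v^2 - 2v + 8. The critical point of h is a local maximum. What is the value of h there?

∂h/∂y = -2y = 0 and ∂h/∂v = -2v - 2 = 0, so (y, v) = (0, -1).
The Hessian has h_{yy} = -2, h_{vv} = -2, h_{yv} = 0, giving D = 4 > 0 with h_{yy} < 0, so the point is a local maximum.
h(0, -1) = 9.

9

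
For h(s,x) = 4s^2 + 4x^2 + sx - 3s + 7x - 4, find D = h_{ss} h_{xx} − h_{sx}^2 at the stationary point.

∂h/∂s = 8s + x - 3 = 0 and ∂h/∂x = s + 8x + 7 = 0, so (s, x) = (31/63, -59/63).
The Hessian has h_{ss} = 8, h_{xx} = 8, h_{sx} = 1, giving D = 63 > 0 with h_{ss} > 0, so the point is a local minimum.
D = (8)·(8) − (1)^2 = 63.

63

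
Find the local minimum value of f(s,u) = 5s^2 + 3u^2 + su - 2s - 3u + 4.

185/59

∂f/∂s = 10s + u - 2 = 0 and ∂f/∂u = s + 6u - 3 = 0, so (s, u) = (9/59, 28/59).
The Hessian has f_{ss} = 10, f_{uu} = 6, f_{su} = 1, giving D = 59 > 0 with f_{ss} > 0, so the point is a local minimum.
f(9/59, 28/59) = 185/59.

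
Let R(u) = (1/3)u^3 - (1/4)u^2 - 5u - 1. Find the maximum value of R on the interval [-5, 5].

Differentiating, R'(u) = u^2 - (1/2)u - 5; which vanishes at u = -2 and u = 5/2.
Candidates: R(-5) = -287/12; R(-2) = 16/3; R(5/2) = -473/48; R(5) = 113/12.
Hence the absolute maximum is 113/12 at u = 5.

113/12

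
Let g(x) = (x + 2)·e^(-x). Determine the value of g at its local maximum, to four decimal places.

2.7183

By the product rule, g'(x) = (-x - 1)·e^(-x). Since e^(-x) > 0, the only critical point is x = -1.
g''(-1) has the same sign as -1 < 0, so this is a local maximum.
g(-1) = (1)·e^(1) ≈ 2.7183.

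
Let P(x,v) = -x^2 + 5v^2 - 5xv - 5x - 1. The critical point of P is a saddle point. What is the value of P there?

16/9

∂P/∂x = -2x - 5v - 5 = 0 and ∂P/∂v = -5x + 10v = 0, so (x, v) = (-10/9, -5/9).
The Hessian has P_{xx} = -2, P_{vv} = 10, P_{xv} = -5, giving D = -45 < 0, so the point is a saddle point.
P(-10/9, -5/9) = 16/9.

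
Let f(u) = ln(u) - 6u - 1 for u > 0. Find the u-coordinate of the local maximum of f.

1/6

f'(u) = 1/u − 6 = 0 gives u = 1/6.
f''(u) = -1/u², which is negative for u > 0, so this is a local maximum.
f(1/6) = 1·ln(1/6) - 1 - 1 ≈ -3.7918.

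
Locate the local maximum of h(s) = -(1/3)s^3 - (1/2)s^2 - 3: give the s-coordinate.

0

Critical points: h'(s) = -s^2 - s vanishes at s = -1, 0.
h''(s) = -2s - 1. h''(-1) = 1 > 0 ⇒ local minimum; h''(0) = -1 < 0 ⇒ local maximum.
So the local maximum value is h(0) = -3.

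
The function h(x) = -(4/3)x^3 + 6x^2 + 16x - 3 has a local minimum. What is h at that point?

-35/3

h'(x) = -4x^2 + 12x + 16 = 0 at x = -1, 4.
h''(x) = -8x + 12. h''(-1) = 20 > 0 ⇒ local minimum; h''(4) = -20 < 0 ⇒ local maximum.
Thus h has its local minimum at x = -1, with value -35/3.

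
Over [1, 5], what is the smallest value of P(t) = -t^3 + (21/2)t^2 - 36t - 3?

P'(t) = -3t^2 + 21t - 36, which vanishes at t = 3 and t = 4.
Compare values at every candidate in [1, 5]: P(1) = -59/2,  P(3) = -87/2,  P(4) = -43,  P(5) = -91/2.
The minimum over the interval is -91/2, attained at t = 5.

-91/2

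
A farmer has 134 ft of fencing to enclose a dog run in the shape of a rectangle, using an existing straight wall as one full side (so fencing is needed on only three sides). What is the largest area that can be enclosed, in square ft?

Let the sides perpendicular to the wall have length x and the parallel side y, so 2x + y = 134 and the area is A = xy = x(134 − 2x).
A'(x) = 134 − 4x = 0 gives x = 67/2, and A''(x) = −4 < 0 confirms a maximum.
Then y = 134 − 2·67/2 = 67 and A = 4489/2.

4489/2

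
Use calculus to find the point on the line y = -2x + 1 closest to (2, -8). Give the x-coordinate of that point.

Minimize D(x)^2 = (x - 2)^2 + (-2x + 9)^2.
d/dx[D^2] = 2(x - 2) + 2·(-2)·(-2x + 9) = 0 ⇒ x = 4.
Then y = -7 and the distance is √(5) ≈ 2.2361.

4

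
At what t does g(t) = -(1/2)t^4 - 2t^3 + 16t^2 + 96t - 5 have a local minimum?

-3

g'(t) = -2t^3 - 6t^2 + 32t + 96 = 0 at t = -4, -3, 4.
Since g''(t) = -6t^2 - 12t + 32, we get g''(-4) = -16 < 0 ⇒ local maximum; g''(-3) = 14 > 0 ⇒ local minimum; g''(4) = -112 < 0 ⇒ local maximum.
The local minimum is g(-3) = -271/2.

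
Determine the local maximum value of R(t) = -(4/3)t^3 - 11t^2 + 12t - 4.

R'(t) = -4t^2 - 22t + 12 = 0 at t = -6, 1/2.
Since R''(t) = -8t - 22, we get R''(-6) = 26 > 0 ⇒ local minimum; R''(1/2) = -26 < 0 ⇒ local maximum.
Thus R has its local maximum at t = 1/2, with value -11/12.

-11/12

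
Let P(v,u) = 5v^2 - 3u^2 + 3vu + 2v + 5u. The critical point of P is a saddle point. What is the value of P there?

83/69

∂P/∂v = 10v + 3u + 2 = 0 and ∂P/∂u = 3v - 6u + 5 = 0, so (v, u) = (-9/23, 44/69).
The Hessian has P_{vv} = 10, P_{uu} = -6, P_{vu} = 3, giving D = -69 < 0, so the point is a saddle point.
P(-9/23, 44/69) = 83/69.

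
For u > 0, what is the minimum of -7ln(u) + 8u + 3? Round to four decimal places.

10.9347

R'(u) = -7/u + 8 = 0 gives u = 7/8.
R''(u) = 7/u², which is positive for u > 0, so this is a local minimum.
R(7/8) = -7·ln(7/8) + 7 + 3 ≈ 10.9347.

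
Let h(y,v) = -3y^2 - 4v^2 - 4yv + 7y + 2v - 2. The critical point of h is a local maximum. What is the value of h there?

11/4

∂h/∂y = -6y - 4v + 7 = 0 and ∂h/∂v = -4y - 8v + 2 = 0, so (y, v) = (3/2, -1/2).
The Hessian has h_{yy} = -6, h_{vv} = -8, h_{yv} = -4, giving D = 32 > 0 with h_{yy} < 0, so the point is a local maximum.
h(3/2, -1/2) = 11/4.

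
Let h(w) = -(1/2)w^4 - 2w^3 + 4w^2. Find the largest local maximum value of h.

h'(w) = -2w^3 - 6w^2 + 8w. Setting h'(w) = 0 gives w ∈ {-4, 0, 1}.
Since h''(w) = -6w^2 - 12w + 8, we get h''(-4) = -40 < 0 ⇒ local maximum; h''(0) = 8 > 0 ⇒ local minimum; h''(1) = -10 < 0 ⇒ local maximum.
The largest local maximum is h(-4) = 64.

64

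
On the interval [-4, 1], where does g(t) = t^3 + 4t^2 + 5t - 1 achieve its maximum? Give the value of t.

Differentiating, g'(t) = 3t^2 + 8t + 5; which vanishes at t = -5/3 and t = -1.
Evaluating at the critical points and endpoints: g(-4) = -21; g(-5/3) = -77/27; g(-1) = -3; g(1) = 9.
So the maximum is g(1) = 9.

1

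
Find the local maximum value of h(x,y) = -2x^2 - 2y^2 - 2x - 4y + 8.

21/2

∂h/∂x = -4x - 2 = 0 and ∂h/∂y = -4y - 4 = 0, so (x, y) = (-1/2, -1).
The Hessian has h_{xx} = -4, h_{yy} = -4, h_{xy} = 0, giving D = 16 > 0 with h_{xx} < 0, so the point is a local maximum.
h(-1/2, -1) = 21/2.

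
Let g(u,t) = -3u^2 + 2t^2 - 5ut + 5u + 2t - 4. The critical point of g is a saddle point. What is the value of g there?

-108/49

∂g/∂u = -6u - 5t + 5 = 0 and ∂g/∂t = -5u + 4t + 2 = 0, so (u, t) = (30/49, 13/49).
The Hessian has g_{uu} = -6, g_{tt} = 4, g_{ut} = -5, giving D = -49 < 0, so the point is a saddle point.
g(30/49, 13/49) = -108/49.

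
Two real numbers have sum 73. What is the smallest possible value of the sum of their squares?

5329/2

With a + b = 73, a^2 + b^2 = a^2 + (73 − a)^2.
The derivative 2a − 2(73 − a) = 4a − 146 vanishes at a = 73/2; second derivative 4 > 0, a minimum.
The minimum is 2·(73/2)^2 = 5329/2.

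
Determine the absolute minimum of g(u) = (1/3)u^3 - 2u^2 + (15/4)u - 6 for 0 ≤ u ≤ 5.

-6

Differentiating, g'(u) = u^2 - 4u + 15/4; which vanishes at u = 3/2 and u = 5/2.
Compare values at every candidate in [0, 5]: g(0) = -6; g(3/2) = -15/4; g(5/2) = -47/12; g(5) = 53/12.
So the minimum is g(0) = -6.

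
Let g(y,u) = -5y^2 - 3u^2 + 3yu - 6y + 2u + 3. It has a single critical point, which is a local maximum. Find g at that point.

∂g/∂y = -10y + 3u - 6 = 0 and ∂g/∂u = 3y - 6u + 2 = 0, so (y, u) = (-10/17, 2/51).
The Hessian has g_{yy} = -10, g_{uu} = -6, g_{yu} = 3, giving D = 51 > 0 with g_{yy} < 0, so the point is a local maximum.
g(-10/17, 2/51) = 245/51.

245/51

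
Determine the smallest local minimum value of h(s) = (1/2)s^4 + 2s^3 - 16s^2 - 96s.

Critical points: h'(s) = 2s^3 + 6s^2 - 32s - 96 vanishes at s = -4, -3, 4.
Second-derivative test with h''(s) = 6s^2 + 12s - 32: h''(-4) = 16 > 0 ⇒ local minimum; h''(-3) = -14 < 0 ⇒ local maximum; h''(4) = 112 > 0 ⇒ local minimum.
The smallest local minimum is h(4) = -384.

-384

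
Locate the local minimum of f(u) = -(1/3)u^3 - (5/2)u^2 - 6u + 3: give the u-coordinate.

-3

f'(u) = -u^2 - 5u - 6. Setting f'(u) = 0 gives u ∈ {-3, -2}.
Second-derivative test with f''(u) = -2u - 5: f''(-3) = 1 > 0 ⇒ local minimum; f''(-2) = -1 < 0 ⇒ local maximum.
So the local minimum value is f(-3) = 15/2.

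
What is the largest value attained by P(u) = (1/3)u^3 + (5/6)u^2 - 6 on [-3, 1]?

-29/6

Differentiating, P'(u) = u^2 + (5/3)u; which vanishes at u = -5/3 and u = 0.
Candidates: P(-3) = -15/2,  P(-5/3) = -847/162,  P(0) = -6,  P(1) = -29/6.
Hence the absolute maximum is -29/6 at u = 1.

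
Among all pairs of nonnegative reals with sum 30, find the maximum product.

225

With x + y = 30, the product is P(x) = x(30 − x).
P'(x) = 30 − 2x = 0 gives x = 15; P'' = −2 < 0, so this is the maximum.
P = 15·15 = 225.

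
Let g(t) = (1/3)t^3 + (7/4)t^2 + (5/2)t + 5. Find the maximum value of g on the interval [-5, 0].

5

The derivative is t^2 + (7/2)t + 5/2, which vanishes at t = -5/2 and t = -1.
Evaluating at the critical points and endpoints: g(-5) = -65/12,  g(-5/2) = 215/48,  g(-1) = 47/12,  g(0) = 5.
So the maximum is g(0) = 5.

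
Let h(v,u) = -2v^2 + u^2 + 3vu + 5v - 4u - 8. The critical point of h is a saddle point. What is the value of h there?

∂h/∂v = -4v + 3u + 5 = 0 and ∂h/∂u = 3v + 2u - 4 = 0, so (v, u) = (22/17, 1/17).
The Hessian has h_{vv} = -4, h_{uu} = 2, h_{vu} = 3, giving D = -17 < 0, so the point is a saddle point.
h(22/17, 1/17) = -83/17.

-83/17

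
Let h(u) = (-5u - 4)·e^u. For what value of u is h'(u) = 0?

-9/5

Differentiating with the product rule gives h'(u) = (-5u - 9)·e^u. Since e^u > 0, the only critical point is u = -9/5.
h''(-9/5) has the same sign as -5 < 0, so this is a local maximum.
h(-9/5) = (5)·e^(-9/5) ≈ 0.8265.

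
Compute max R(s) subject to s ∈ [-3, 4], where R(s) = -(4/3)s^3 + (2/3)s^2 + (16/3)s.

26

Differentiating, R'(s) = -4s^2 + (4/3)s + 16/3; which vanishes at s = -1 and s = 4/3.
Candidates: R(-3) = 26; R(-1) = -10/3; R(4/3) = 416/81; R(4) = -160/3.
Hence the absolute maximum is 26 at s = -3.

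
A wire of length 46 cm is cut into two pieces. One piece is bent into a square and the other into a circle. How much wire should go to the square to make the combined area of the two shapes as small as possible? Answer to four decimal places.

Let x be the length used for the square. Square side x/4; circle radius (46−x)/(2π).
A(x) = (x/4)² + π·((46−x)/(2π))² = x²/16 + (46−x)²/(4π) for 0 ≤ x ≤ 46. A'(x) = x/8 − (46−x)/(2π) = 0 gives x = 4·46/(π+4) ≈ 25.7646.
A'' = 1/8 + 1/(2π) > 0, so this gives the minimum combined area; x ≈ 25.7646 cm to the square.

25.7646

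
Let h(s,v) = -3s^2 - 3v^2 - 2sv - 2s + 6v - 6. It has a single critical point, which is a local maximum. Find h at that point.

∂h/∂s = -6s - 2v - 2 = 0 and ∂h/∂v = -2s - 6v + 6 = 0, so (s, v) = (-3/4, 5/4).
The Hessian has h_{ss} = -6, h_{vv} = -6, h_{sv} = -2, giving D = 32 > 0 with h_{ss} < 0, so the point is a local maximum.
h(-3/4, 5/4) = -3/2.

-3/2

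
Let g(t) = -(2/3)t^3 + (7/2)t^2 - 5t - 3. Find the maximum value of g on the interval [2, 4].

-97/24

The derivative is -2t^2 + 7t - 5, whose only zero in [2, 4] is t = 5/2.
Evaluating at the critical points and endpoints: g(2) = -13/3; g(5/2) = -97/24; g(4) = -29/3.
The maximum over the interval is -97/24, attained at t = 5/2.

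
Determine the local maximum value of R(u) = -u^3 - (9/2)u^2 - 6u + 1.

7/2

Critical points: R'(u) = -3u^2 - 9u - 6 vanishes at u = -2, -1.
Since R''(u) = -6u - 9, we get R''(-2) = 3 > 0 ⇒ local minimum; R''(-1) = -3 < 0 ⇒ local maximum.
The local maximum is R(-1) = 7/2.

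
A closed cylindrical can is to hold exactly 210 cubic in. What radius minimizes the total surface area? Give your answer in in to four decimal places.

With radius r and height h, πr²h = 210 so h = 210/(πr²), and S(r) = 2πr² + 2πrh = 2πr² + 2·210/r.
S'(r) = 4πr − 2·210/r² = 0 ⇒ r³ = 210/(2π), so r ≈ 3.2212 and h = 2r ≈ 6.4423.
S''(r) = 4π + 4·210/r³ > 0, so this is the minimum; S ≈ 195.5813.

3.2212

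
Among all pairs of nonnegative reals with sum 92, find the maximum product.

With x + y = 92, the product is P(x) = x(92 − x).
P'(x) = 92 − 2x = 0 gives x = 46; P'' = −2 < 0, so this is the maximum.
P = 46·46 = 2116.

2116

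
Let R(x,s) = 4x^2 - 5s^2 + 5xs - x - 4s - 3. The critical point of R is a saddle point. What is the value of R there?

∂R/∂x = 8x + 5s - 1 = 0 and ∂R/∂s = 5x - 10s - 4 = 0, so (x, s) = (2/7, -9/35).
The Hessian has R_{xx} = 8, R_{ss} = -10, R_{xs} = 5, giving D = -105 < 0, so the point is a saddle point.
R(2/7, -9/35) = -92/35.

-92/35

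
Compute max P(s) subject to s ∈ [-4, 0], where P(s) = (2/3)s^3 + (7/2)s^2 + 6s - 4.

-4

Differentiating, P'(s) = 2s^2 + 7s + 6; which vanishes at s = -2 and s = -3/2.
Compare values at every candidate in [-4, 0]: P(-4) = -44/3,  P(-2) = -22/3,  P(-3/2) = -59/8,  P(0) = -4.
The maximum over the interval is -4, attained at s = 0.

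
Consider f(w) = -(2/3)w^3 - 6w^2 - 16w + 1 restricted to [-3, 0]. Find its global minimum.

The derivative is -2w^2 - 12w - 16, whose only zero in [-3, 0] is w = -2.
Candidates: f(-3) = 13,  f(-2) = 43/3,  f(0) = 1.
So the minimum is f(0) = 1.

1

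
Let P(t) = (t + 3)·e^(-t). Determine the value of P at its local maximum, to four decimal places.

By the product rule, P'(t) = (-t - 2)·e^(-t). Since e^(-t) > 0, the only critical point is t = -2.
P''(-2) has the same sign as -1 < 0, so this is a local maximum.
P(-2) = (1)·e^(2) ≈ 7.3891.

7.3891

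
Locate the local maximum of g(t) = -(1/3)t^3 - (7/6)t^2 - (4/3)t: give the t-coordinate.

g'(t) = -t^2 - (7/3)t - 4/3 = 0 at t = -4/3, -1.
Second-derivative test with g''(t) = -2t - 7/3: g''(-4/3) = 1/3 > 0 ⇒ local minimum; g''(-1) = -1/3 < 0 ⇒ local maximum.
So the local maximum value is g(-1) = 1/2.

-1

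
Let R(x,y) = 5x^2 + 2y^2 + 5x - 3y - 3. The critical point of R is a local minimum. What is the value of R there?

∂R/∂x = 10x + 5 = 0 and ∂R/∂y = 4y - 3 = 0, so (x, y) = (-1/2, 3/4).
The Hessian has R_{xx} = 10, R_{yy} = 4, R_{xy} = 0, giving D = 40 > 0 with R_{xx} > 0, so the point is a local minimum.
R(-1/2, 3/4) = -43/8.

-43/8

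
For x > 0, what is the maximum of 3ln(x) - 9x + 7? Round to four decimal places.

0.7042

h'(x) = 3/x − 9 = 0 gives x = 1/3.
h''(x) = -3/x², which is negative for x > 0, so this is a local maximum.
h(1/3) = 3·ln(1/3) - 3 + 7 ≈ 0.7042.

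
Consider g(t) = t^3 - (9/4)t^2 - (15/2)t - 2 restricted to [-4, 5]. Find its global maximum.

117/4

g'(t) = 3t^2 - (9/2)t - 15/2, which vanishes at t = -1 and t = 5/2.
Evaluating at the critical points and endpoints: g(-4) = -72, g(-1) = 9/4, g(5/2) = -307/16, g(5) = 117/4.
The maximum over the interval is 117/4, attained at t = 5.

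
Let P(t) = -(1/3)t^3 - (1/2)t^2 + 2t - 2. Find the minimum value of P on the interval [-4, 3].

Differentiating, P'(t) = -t^2 - t + 2; which vanishes at t = -2 and t = 1.
Evaluating at the critical points and endpoints: P(-4) = 10/3; P(-2) = -16/3; P(1) = -5/6; P(3) = -19/2.
So the minimum is P(3) = -19/2.

-19/2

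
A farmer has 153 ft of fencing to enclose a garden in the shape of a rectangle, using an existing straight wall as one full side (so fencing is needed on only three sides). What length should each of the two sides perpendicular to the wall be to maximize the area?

153/4

Let the sides perpendicular to the wall have length x and the parallel side y, so 2x + y = 153 and the area is A = xy = x(153 − 2x).
A'(x) = 153 − 4x = 0 gives x = 153/4, and A''(x) = −4 < 0 confirms a maximum.
Then y = 153 − 2·153/4 = 153/2 and A = 23409/8.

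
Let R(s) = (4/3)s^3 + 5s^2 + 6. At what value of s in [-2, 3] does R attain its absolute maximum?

3

Differentiating, R'(s) = 4s^2 + 10s; whose only zero in [-2, 3] is s = 0.
Evaluating at the critical points and endpoints: R(-2) = 46/3; R(0) = 6; R(3) = 87.
Hence the absolute maximum is 87 at s = 3.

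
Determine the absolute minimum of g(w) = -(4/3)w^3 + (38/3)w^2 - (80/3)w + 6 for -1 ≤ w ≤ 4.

The derivative is -4w^2 + (76/3)w - 80/3, whose only zero in [-1, 4] is w = 4/3.
Candidates: g(-1) = 140/3,  g(4/3) = -826/81,  g(4) = 50/3.
The minimum over the interval is -826/81, attained at w = 4/3.

-826/81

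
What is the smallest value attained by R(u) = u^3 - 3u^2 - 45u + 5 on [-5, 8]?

-170

Differentiating, R'(u) = 3u^2 - 6u - 45; which vanishes at u = -3 and u = 5.
Compare values at every candidate in [-5, 8]: R(-5) = 30,  R(-3) = 86,  R(5) = -170,  R(8) = -35.
Hence the absolute minimum is -170 at u = 5.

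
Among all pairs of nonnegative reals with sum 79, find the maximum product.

With x + y = 79, the product is P(x) = x(79 − x).
P'(x) = 79 − 2x = 0 gives x = 79/2; P'' = −2 < 0, so this is the maximum.
P = 79/2·79/2 = 6241/4.

6241/4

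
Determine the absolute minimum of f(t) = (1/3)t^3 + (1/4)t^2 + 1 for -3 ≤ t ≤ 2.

f'(t) = t^2 + (1/2)t, which vanishes at t = -1/2 and t = 0.
Candidates: f(-3) = -23/4; f(-1/2) = 49/48; f(0) = 1; f(2) = 14/3.
The minimum over the interval is -23/4, attained at t = -3.

-23/4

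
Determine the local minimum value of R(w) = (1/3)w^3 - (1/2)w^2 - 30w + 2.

-124

R'(w) = w^2 - w - 30. Setting R'(w) = 0 gives w ∈ {-5, 6}.
R''(w) = 2w - 1. R''(-5) = -11 < 0 ⇒ local maximum; R''(6) = 11 > 0 ⇒ local minimum.
So the local minimum value is R(6) = -124.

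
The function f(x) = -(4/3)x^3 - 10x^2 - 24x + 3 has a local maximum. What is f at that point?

65/3

Critical points: f'(x) = -4x^2 - 20x - 24 vanishes at x = -3, -2.
Second-derivative test with f''(x) = -8x - 20: f''(-3) = 4 > 0 ⇒ local minimum; f''(-2) = -4 < 0 ⇒ local maximum.
So the local maximum value is f(-2) = 65/3.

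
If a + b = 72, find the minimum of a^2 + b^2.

With a + b = 72, a^2 + b^2 = a^2 + (72 − a)^2.
The derivative 2a − 2(72 − a) = 4a − 144 vanishes at a = 36; second derivative 4 > 0, a minimum.
The minimum is 2·(36)^2 = 2592.

2592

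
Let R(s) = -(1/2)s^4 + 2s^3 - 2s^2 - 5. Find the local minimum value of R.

-11/2

R'(s) = -2s^3 + 6s^2 - 4s. Setting R'(s) = 0 gives s ∈ {0, 1, 2}.
R''(s) = -6s^2 + 12s - 4. R''(0) = -4 < 0 ⇒ local maximum; R''(1) = 2 > 0 ⇒ local minimum; R''(2) = -4 < 0 ⇒ local maximum.
So the local minimum value is R(1) = -11/2.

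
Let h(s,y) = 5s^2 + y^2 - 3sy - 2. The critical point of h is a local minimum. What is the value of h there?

∂h/∂s = 10s - 3y = 0 and ∂h/∂y = -3s + 2y = 0, so (s, y) = (0, 0).
The Hessian has h_{ss} = 10, h_{yy} = 2, h_{sy} = -3, giving D = 11 > 0 with h_{ss} > 0, so the point is a local minimum.
h(0, 0) = -2.

-2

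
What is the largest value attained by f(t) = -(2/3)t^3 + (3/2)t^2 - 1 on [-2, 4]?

Differentiating, f'(t) = -2t^2 + 3t; which vanishes at t = 0 and t = 3/2.
Candidates: f(-2) = 31/3,  f(0) = -1,  f(3/2) = 1/8,  f(4) = -59/3.
So the maximum is f(-2) = 31/3.

31/3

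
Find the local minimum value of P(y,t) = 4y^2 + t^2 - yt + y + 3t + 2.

-2/3

∂P/∂y = 8y - t + 1 = 0 and ∂P/∂t = -y + 2t + 3 = 0, so (y, t) = (-1/3, -5/3).
The Hessian has P_{yy} = 8, P_{tt} = 2, P_{yt} = -1, giving D = 15 > 0 with P_{yy} > 0, so the point is a local minimum.
P(-1/3, -5/3) = -2/3.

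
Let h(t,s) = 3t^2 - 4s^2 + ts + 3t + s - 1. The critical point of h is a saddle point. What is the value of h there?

-85/49

∂h/∂t = 6t + s + 3 = 0 and ∂h/∂s = t - 8s + 1 = 0, so (t, s) = (-25/49, 3/49).
The Hessian has h_{tt} = 6, h_{ss} = -8, h_{ts} = 1, giving D = -49 < 0, so the point is a saddle point.
h(-25/49, 3/49) = -85/49.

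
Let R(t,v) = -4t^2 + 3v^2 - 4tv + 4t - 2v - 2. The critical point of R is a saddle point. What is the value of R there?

-2

∂R/∂t = -8t - 4v + 4 = 0 and ∂R/∂v = -4t + 6v - 2 = 0, so (t, v) = (1/4, 1/2).
The Hessian has R_{tt} = -8, R_{vv} = 6, R_{tv} = -4, giving D = -64 < 0, so the point is a saddle point.
R(1/4, 1/2) = -2.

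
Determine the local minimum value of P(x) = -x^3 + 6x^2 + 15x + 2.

-6

P'(x) = -3x^2 + 12x + 15 = 0 at x = -1, 5.
Since P''(x) = -6x + 12, we get P''(-1) = 18 > 0 ⇒ local minimum; P''(5) = -18 < 0 ⇒ local maximum.
The local minimum is P(-1) = -6.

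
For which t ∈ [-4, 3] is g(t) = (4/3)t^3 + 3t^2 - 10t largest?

g'(t) = 4t^2 + 6t - 10, which vanishes at t = -5/2 and t = 1.
Candidates: g(-4) = 8/3; g(-5/2) = 275/12; g(1) = -17/3; g(3) = 33.
Hence the absolute maximum is 33 at t = 3.

3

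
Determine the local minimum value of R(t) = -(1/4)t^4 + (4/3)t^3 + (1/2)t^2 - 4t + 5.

31/12

R'(t) = -t^3 + 4t^2 + t - 4. Setting R'(t) = 0 gives t ∈ {-1, 1, 4}.
Since R''(t) = -3t^2 + 8t + 1, we get R''(-1) = -10 < 0 ⇒ local maximum; R''(1) = 6 > 0 ⇒ local minimum; R''(4) = -15 < 0 ⇒ local maximum.
Thus R has its local minimum at t = 1, with value 31/12.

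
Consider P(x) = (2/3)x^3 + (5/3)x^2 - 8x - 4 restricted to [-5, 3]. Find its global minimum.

P'(x) = 2x^2 + (10/3)x - 8, which vanishes at x = -3 and x = 4/3.
Compare values at every candidate in [-5, 3]: P(-5) = -17/3, P(-3) = 17, P(4/3) = -820/81, P(3) = 5.
So the minimum is P(4/3) = -820/81.

-820/81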